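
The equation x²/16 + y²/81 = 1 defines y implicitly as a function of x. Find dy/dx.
Apply d/dx to both sides, remembering that y depends on x. Each occurrence of y therefore brings in a y' = dy/dx via the chain rule.

With F(x, y) equal to the left-hand side minus the right, differentiate F term by term:
  d/dx[x^2/16] = x/8
  d/dx[y^2/81] = 2y·y'/81
  d/dx[-1] = 0
Adding these up, d/dx[F] = 0 becomes
  (x/8) + (2y/81)·y' = 0,
so isolating y',
  dy/dx = -(x/8)/(2y/81) = -81x/(16y)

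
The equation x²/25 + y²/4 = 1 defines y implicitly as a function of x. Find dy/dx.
Apply d/dx to both sides, remembering that y depends on x. Each occurrence of y therefore brings in a y' = dy/dx via the chain rule.

With F(x, y) equal to the left-hand side minus the right, differentiate F term by term:
  d/dx[x^2/25] = 2x/25
  d/dx[y^2/4] = y·y'/2
  d/dx[-1] = 0
Adding these up, d/dx[F] = 0 becomes
  (2x/25) + (y/2)·y' = 0,
so isolating y',
  dy/dx = -(2x/25)/(y/2) = -4x/(25y)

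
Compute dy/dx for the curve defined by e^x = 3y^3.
Take d/dx of both sides. Since y is implicitly a function of x, the chain rule attaches a y' = dy/dx factor whenever we differentiate through y.

Set F(x, y) = (left side) − (right side), so the curve is F = 0. Differentiating each term of F:
  d/dx[-3y^3] = -9y^2·y'
  d/dx[e^(x)] = e^(x)

Collecting, the y'-free part is the partial derivative in x and the y' coefficient is the partial derivative in y:
  ∂F/∂x = e^(x)
  ∂F/∂y = -9y^2

so d/dx[F(x, y(x))] = ∂F/∂x + (∂F/∂y)·y' = 0. Rearranging,
  dy/dx = -(∂F/∂x)/(∂F/∂y) = -(e^(x))/(-9y^2) = e^(x)/(9y^2)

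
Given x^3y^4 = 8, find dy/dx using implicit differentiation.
Apply d/dx to both sides, remembering that y depends on x. Each occurrence of y therefore brings in a y' = dy/dx via the chain rule.

With F(x, y) equal to the left-hand side minus the right, differentiate F term by term:
  d/dx[x^3y^4] = 4x^3y^3·y' + 3x^2y^4
  d/dx[-8] = 0
Adding these up, d/dx[F] = 0 becomes
  (3x^2y^4) + (4x^3y^3)·y' = 0,
so isolating y',
  dy/dx = -(3x^2y^4)/(4x^3y^3) = -3y/(4x)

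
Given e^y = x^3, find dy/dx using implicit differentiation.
Apply d/dx to both sides, remembering that y depends on x. Each occurrence of y therefore brings in a y' = dy/dx via the chain rule.

With F(x, y) equal to the left-hand side minus the right, differentiate F term by term:
  d/dx[-x^3] = -3x^2
  d/dx[e^(y)] = y'·e^(y)
Adding these up, d/dx[F] = 0 becomes
  (-3x^2) + (e^(y))·y' = 0,
so isolating y',
  dy/dx = -(-3x^2)/(e^(y)) = 3x^2e^(-y)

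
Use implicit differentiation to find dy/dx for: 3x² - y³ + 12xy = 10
Differentiate the relation implicitly: treat y = y(x) and apply the chain rule, so every y-derivative picks up a y' = dy/dx factor.

With everything moved to the left-hand side, differentiate term by term:
  d/dx[3x^2] = 6x
  d/dx[12xy] = 12x·y' + 12y
  d/dx[-y^3] = -3y^2·y'
  d/dx[-10] = 0

Separating the contributions that come from x directly and those that come through y:
  without y':      6x + 12y
  multiplying y':  12x - 3y^2

so (6x + 12y) + (12x - 3y^2)·y' = 0, and therefore
  dy/dx = -(6x + 12y)/(12x - 3y^2) = 2(-x - 2y)/(4x - y^2)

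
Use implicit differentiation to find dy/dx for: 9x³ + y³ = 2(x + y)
Differentiate the relation implicitly: treat y = y(x) and apply the chain rule, so every y-derivative picks up a y' = dy/dx factor.

With everything moved to the left-hand side, differentiate term by term:
  d/dx[9x^3] = 27x^2
  d/dx[-2x] = -2
  d/dx[y^3] = 3y^2·y'
  d/dx[-2y] = -2·y'

Separating the contributions that come from x directly and those that come through y:
  without y':      27x^2 - 2
  multiplying y':  3y^2 - 2

so (27x^2 - 2) + (3y^2 - 2)·y' = 0, and therefore
  dy/dx = -(27x^2 - 2)/(3y^2 - 2) = (2 - 27x^2)/(3y^2 - 2)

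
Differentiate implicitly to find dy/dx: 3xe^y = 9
Take d/dx of both sides. Since y is implicitly a function of x, the chain rule attaches a y' = dy/dx factor whenever we differentiate through y.

Set F(x, y) = (left side) − (right side), so the curve is F = 0. Differentiating each term of F:
  d/dx[3x·e^(y)] = 3x·y'·e^(y) + 3e^(y)
  d/dx[-9] = 0

Collecting, the y'-free part is the partial derivative in x and the y' coefficient is the partial derivative in y:
  ∂F/∂x = 3e^(y)
  ∂F/∂y = 3x·e^(y)

so d/dx[F(x, y(x))] = ∂F/∂x + (∂F/∂y)·y' = 0. Rearranging,
  dy/dx = -(∂F/∂x)/(∂F/∂y) = -(3e^(y))/(3x·e^(y)) = -1/x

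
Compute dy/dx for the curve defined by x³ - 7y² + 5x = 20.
Take d/dx of both sides. Since y is implicitly a function of x, the chain rule attaches a y' = dy/dx factor whenever we differentiate through y.

Set F(x, y) = (left side) − (right side), so the curve is F = 0. Differentiating each term of F:
  d/dx[x^3] = 3x^2
  d/dx[5x] = 5
  d/dx[-7y^2] = -14y·y'
  d/dx[-20] = 0

Collecting, the y'-free part is the partial derivative in x and the y' coefficient is the partial derivative in y:
  ∂F/∂x = 3x^2 + 5
  ∂F/∂y = -14y

so d/dx[F(x, y(x))] = ∂F/∂x + (∂F/∂y)·y' = 0. Rearranging,
  dy/dx = -(∂F/∂x)/(∂F/∂y) = -(3x^2 + 5)/(-14y) = (3x^2 + 5)/(14y)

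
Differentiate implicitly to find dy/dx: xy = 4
Differentiate both sides with respect to x, treating y as y(x). By the chain rule, any term containing y contributes a factor of y' = dy/dx when we differentiate it.

Move every term to one side and write the relation as F(x, y) = 0. Term by term,
  d/dx[xy] = x·y' + y
  d/dx[-4] = 0

The pieces without y' make up ∂F/∂x and the coefficient of y' is ∂F/∂y:
  ∂F/∂x = y,
  ∂F/∂y = x.

Since d/dx[F] = ∂F/∂x + (∂F/∂y)·y' = 0, solve for y':
  (∂F/∂y)·y' = -∂F/∂x
  dy/dx = -(∂F/∂x)/(∂F/∂y) = -(y)/(x) = -y/x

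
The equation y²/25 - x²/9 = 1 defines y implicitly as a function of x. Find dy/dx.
Apply d/dx to both sides, remembering that y depends on x. Each occurrence of y therefore brings in a y' = dy/dx via the chain rule.

With F(x, y) equal to the left-hand side minus the right, differentiate F term by term:
  d/dx[-x^2/9] = -2x/9
  d/dx[y^2/25] = 2y·y'/25
  d/dx[-1] = 0
Adding these up, d/dx[F] = 0 becomes
  (-2x/9) + (2y/25)·y' = 0,
so isolating y',
  dy/dx = -(-2x/9)/(2y/25) = 25x/(9y)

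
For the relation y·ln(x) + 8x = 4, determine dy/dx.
Take d/dx of both sides. Since y is implicitly a function of x, the chain rule attaches a y' = dy/dx factor whenever we differentiate through y.

Set F(x, y) = (left side) − (right side), so the curve is F = 0. Differentiating each term of F:
  d/dx[8x] = 8
  d/dx[y·ln(x)] = y'·ln(x) + y/x
  d/dx[-4] = 0

Collecting, the y'-free part is the partial derivative in x and the y' coefficient is the partial derivative in y:
  ∂F/∂x = 8 + y/x
  ∂F/∂y = ln(x)

so d/dx[F(x, y(x))] = ∂F/∂x + (∂F/∂y)·y' = 0. Rearranging,
  dy/dx = -(∂F/∂x)/(∂F/∂y) = -(8 + y/x)/(ln(x))
        = -((8x + y)/x)/(ln(x)) = (-8x - y)/(x·ln(x))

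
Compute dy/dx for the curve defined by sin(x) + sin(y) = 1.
Apply d/dx to both sides, remembering that y depends on x. Each occurrence of y therefore brings in a y' = dy/dx via the chain rule.

With F(x, y) equal to the left-hand side minus the right, differentiate F term by term:
  d/dx[sin(x)] = cos(x)
  d/dx[sin(y)] = y'·cos(y)
  d/dx[-1] = 0
Adding these up, d/dx[F] = 0 becomes
  (cos(x)) + (cos(y))·y' = 0,
so isolating y',
  dy/dx = -(cos(x))/(cos(y)) = -cos(x)/cos(y)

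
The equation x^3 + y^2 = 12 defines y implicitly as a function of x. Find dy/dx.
Differentiate the relation implicitly: treat y = y(x) and apply the chain rule, so every y-derivative picks up a y' = dy/dx factor.

With everything moved to the left-hand side, differentiate term by term:
  d/dx[x^3] = 3x^2
  d/dx[y^2] = 2y·y'
  d/dx[-12] = 0

Separating the contributions that come from x directly and those that come through y:
  without y':      3x^2
  multiplying y':  2y

so (3x^2) + (2y)·y' = 0, and therefore
  dy/dx = -(3x^2)/(2y) = -3x^2/(2y)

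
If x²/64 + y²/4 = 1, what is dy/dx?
Take d/dx of both sides. Since y is implicitly a function of x, the chain rule attaches a y' = dy/dx factor whenever we differentiate through y.

Set F(x, y) = (left side) − (right side), so the curve is F = 0. Differentiating each term of F:
  d/dx[x^2/64] = x/32
  d/dx[y^2/4] = y·y'/2
  d/dx[-1] = 0

Collecting, the y'-free part is the partial derivative in x and the y' coefficient is the partial derivative in y:
  ∂F/∂x = x/32
  ∂F/∂y = y/2

so d/dx[F(x, y(x))] = ∂F/∂x + (∂F/∂y)·y' = 0. Rearranging,
  dy/dx = -(∂F/∂x)/(∂F/∂y) = -(x/32)/(y/2) = -x/(16y)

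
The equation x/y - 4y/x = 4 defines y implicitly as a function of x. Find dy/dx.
Differentiate both sides with respect to x, treating y as y(x). By the chain rule, any term containing y contributes a factor of y' = dy/dx when we differentiate it.

Move every term to one side and write the relation as F(x, y) = 0. Term by term,
  d/dx[x/y] = -x·y'/y^2 + 1/y
  d/dx[-4y/x] = -4·y'/x + 4y/x^2
  d/dx[-4] = 0

The pieces without y' make up ∂F/∂x and the coefficient of y' is ∂F/∂y:
  ∂F/∂x = 1/y + 4y/x^2,
  ∂F/∂y = -x/y^2 - 4/x.

Since d/dx[F] = ∂F/∂x + (∂F/∂y)·y' = 0, solve for y':
  (∂F/∂y)·y' = -∂F/∂x
  dy/dx = -(∂F/∂x)/(∂F/∂y) = -(1/y + 4y/x^2)/(-x/y^2 - 4/x)
        = -((x^2 + 4y^2)/(x^2y))/(-(x^2 + 4y^2)/(xy^2)) = y/x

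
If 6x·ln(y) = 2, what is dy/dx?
Differentiate the relation implicitly: treat y = y(x) and apply the chain rule, so every y-derivative picks up a y' = dy/dx factor.

With everything moved to the left-hand side, differentiate term by term:
  d/dx[6x·ln(y)] = 6x·y'/y + 6ln(y)
  d/dx[-2] = 0

Separating the contributions that come from x directly and those that come through y:
  without y':      6ln(y)
  multiplying y':  6x/y

so (6ln(y)) + (6x/y)·y' = 0, and therefore
  dy/dx = -(6ln(y))/(6x/y) = -y·ln(y)/x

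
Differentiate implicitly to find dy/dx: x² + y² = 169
Differentiate the relation implicitly: treat y = y(x) and apply the chain rule, so every y-derivative picks up a y' = dy/dx factor.

With everything moved to the left-hand side, differentiate term by term:
  d/dx[x^2] = 2x
  d/dx[y^2] = 2y·y'
  d/dx[-169] = 0

Separating the contributions that come from x directly and those that come through y:
  without y':      2x
  multiplying y':  2y

so (2x) + (2y)·y' = 0, and therefore
  dy/dx = -(2x)/(2y) = -x/y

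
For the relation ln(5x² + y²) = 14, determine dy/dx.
Apply d/dx to both sides, remembering that y depends on x. Each occurrence of y therefore brings in a y' = dy/dx via the chain rule.

With F(x, y) equal to the left-hand side minus the right, differentiate F term by term:
  d/dx[ln(5x^2 + y^2)] = (10x + 2y·y')/(5x^2 + y^2)
  d/dx[-14] = 0
Adding these up, d/dx[F] = 0 becomes
  (10x/(5x^2 + y^2)) + (2y/(5x^2 + y^2))·y' = 0,
so isolating y',
  dy/dx = -(10x/(5x^2 + y^2))/(2y/(5x^2 + y^2)) = -5x/y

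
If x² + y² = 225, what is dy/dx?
Apply d/dx to both sides, remembering that y depends on x. Each occurrence of y therefore brings in a y' = dy/dx via the chain rule.

With F(x, y) equal to the left-hand side minus the right, differentiate F term by term:
  d/dx[x^2] = 2x
  d/dx[y^2] = 2y·y'
  d/dx[-225] = 0
Adding these up, d/dx[F] = 0 becomes
  (2x) + (2y)·y' = 0,
so isolating y',
  dy/dx = -(2x)/(2y) = -x/y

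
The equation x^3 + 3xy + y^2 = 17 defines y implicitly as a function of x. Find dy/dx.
Differentiate the relation implicitly: treat y = y(x) and apply the chain rule, so every y-derivative picks up a y' = dy/dx factor.

With everything moved to the left-hand side, differentiate term by term:
  d/dx[x^3] = 3x^2
  d/dx[3xy] = 3x·y' + 3y
  d/dx[y^2] = 2y·y'
  d/dx[-17] = 0

Separating the contributions that come from x directly and those that come through y:
  without y':      3x^2 + 3y
  multiplying y':  3x + 2y

so (3x^2 + 3y) + (3x + 2y)·y' = 0, and therefore
  dy/dx = -(3x^2 + 3y)/(3x + 2y) = 3(-x^2 - y)/(3x + 2y)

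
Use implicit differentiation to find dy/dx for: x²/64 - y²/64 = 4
Apply d/dx to both sides, remembering that y depends on x. Each occurrence of y therefore brings in a y' = dy/dx via the chain rule.

With F(x, y) equal to the left-hand side minus the right, differentiate F term by term:
  d/dx[x^2/64] = x/32
  d/dx[-y^2/64] = -y·y'/32
  d/dx[-4] = 0
Adding these up, d/dx[F] = 0 becomes
  (x/32) + (-y/32)·y' = 0,
so isolating y',
  dy/dx = -(x/32)/(-y/32) = x/y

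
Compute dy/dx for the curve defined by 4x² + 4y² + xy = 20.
Take d/dx of both sides. Since y is implicitly a function of x, the chain rule attaches a y' = dy/dx factor whenever we differentiate through y.

Set F(x, y) = (left side) − (right side), so the curve is F = 0. Differentiating each term of F:
  d/dx[4x^2] = 8x
  d/dx[xy] = x·y' + y
  d/dx[4y^2] = 8y·y'
  d/dx[-20] = 0

Collecting, the y'-free part is the partial derivative in x and the y' coefficient is the partial derivative in y:
  ∂F/∂x = 8x + y
  ∂F/∂y = x + 8y

so d/dx[F(x, y(x))] = ∂F/∂x + (∂F/∂y)·y' = 0. Rearranging,
  dy/dx = -(∂F/∂x)/(∂F/∂y) = -(8x + y)/(x + 8y) = (-8x - y)/(x + 8y)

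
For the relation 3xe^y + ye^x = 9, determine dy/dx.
Differentiate the relation implicitly: treat y = y(x) and apply the chain rule, so every y-derivative picks up a y' = dy/dx factor.

With everything moved to the left-hand side, differentiate term by term:
  d/dx[3x·e^(y)] = 3x·y'·e^(y) + 3e^(y)
  d/dx[y·e^(x)] = y·e^(x) + y'·e^(x)
  d/dx[-9] = 0

Separating the contributions that come from x directly and those that come through y:
  without y':      y·e^(x) + 3e^(y)
  multiplying y':  3x·e^(y) + e^(x)

so (y·e^(x) + 3e^(y)) + (3x·e^(y) + e^(x))·y' = 0, and therefore
  dy/dx = -(y·e^(x) + 3e^(y))/(3x·e^(y) + e^(x)) = (-y·e^(x) - 3e^(y))/(3x·e^(y) + e^(x))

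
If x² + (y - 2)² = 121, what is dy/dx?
Differentiate both sides with respect to x, treating y as y(x). By the chain rule, any term containing y contributes a factor of y' = dy/dx when we differentiate it.

Move every term to one side and write the relation as F(x, y) = 0. Term by term,
  d/dx[x^2] = 2x
  d/dx[(y - 2)^2] = 2·y'(y - 2)
  d/dx[-121] = 0

The pieces without y' make up ∂F/∂x and the coefficient of y' is ∂F/∂y:
  ∂F/∂x = 2x,
  ∂F/∂y = 2y - 4.

Since d/dx[F] = ∂F/∂x + (∂F/∂y)·y' = 0, solve for y':
  (∂F/∂y)·y' = -∂F/∂x
  dy/dx = -(∂F/∂x)/(∂F/∂y) = -(2x)/(2y - 4) = -x/(y - 2)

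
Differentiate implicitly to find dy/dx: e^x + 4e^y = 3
Take d/dx of both sides. Since y is implicitly a function of x, the chain rule attaches a y' = dy/dx factor whenever we differentiate through y.

Set F(x, y) = (left side) − (right side), so the curve is F = 0. Differentiating each term of F:
  d/dx[e^(x)] = e^(x)
  d/dx[4e^(y)] = 4·y'·e^(y)
  d/dx[-3] = 0

Collecting, the y'-free part is the partial derivative in x and the y' coefficient is the partial derivative in y:
  ∂F/∂x = e^(x)
  ∂F/∂y = 4e^(y)

so d/dx[F(x, y(x))] = ∂F/∂x + (∂F/∂y)·y' = 0. Rearranging,
  dy/dx = -(∂F/∂x)/(∂F/∂y) = -(e^(x))/(4e^(y)) = -e^(x - y)/4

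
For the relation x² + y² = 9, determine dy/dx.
Differentiate both sides with respect to x, treating y as y(x). By the chain rule, any term containing y contributes a factor of y' = dy/dx when we differentiate it.

Move every term to one side and write the relation as F(x, y) = 0. Term by term,
  d/dx[x^2] = 2x
  d/dx[y^2] = 2y·y'
  d/dx[-9] = 0

The pieces without y' make up ∂F/∂x and the coefficient of y' is ∂F/∂y:
  ∂F/∂x = 2x,
  ∂F/∂y = 2y.

Since d/dx[F] = ∂F/∂x + (∂F/∂y)·y' = 0, solve for y':
  (∂F/∂y)·y' = -∂F/∂x
  dy/dx = -(∂F/∂x)/(∂F/∂y) = -(2x)/(2y) = -x/y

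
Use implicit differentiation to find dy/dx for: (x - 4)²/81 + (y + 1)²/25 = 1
Take d/dx of both sides. Since y is implicitly a function of x, the chain rule attaches a y' = dy/dx factor whenever we differentiate through y.

Set F(x, y) = (left side) − (right side), so the curve is F = 0. Differentiating each term of F:
  d/dx[(x - 4)^2/81] = 2x/81 - 8/81
  d/dx[(y + 1)^2/25] = 2·y'(y + 1)/25
  d/dx[-1] = 0

Collecting, the y'-free part is the partial derivative in x and the y' coefficient is the partial derivative in y:
  ∂F/∂x = 2x/81 - 8/81
  ∂F/∂y = 2y/25 + 2/25

so d/dx[F(x, y(x))] = ∂F/∂x + (∂F/∂y)·y' = 0. Rearranging,
  dy/dx = -(∂F/∂x)/(∂F/∂y) = -(2x/81 - 8/81)/(2y/25 + 2/25)
        = -(2(x - 4)/81)/(2(y + 1)/25) = 25(4 - x)/(81(y + 1))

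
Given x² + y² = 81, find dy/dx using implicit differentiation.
Differentiate the relation implicitly: treat y = y(x) and apply the chain rule, so every y-derivative picks up a y' = dy/dx factor.

With everything moved to the left-hand side, differentiate term by term:
  d/dx[x^2] = 2x
  d/dx[y^2] = 2y·y'
  d/dx[-81] = 0

Separating the contributions that come from x directly and those that come through y:
  without y':      2x
  multiplying y':  2y

so (2x) + (2y)·y' = 0, and therefore
  dy/dx = -(2x)/(2y) = -x/y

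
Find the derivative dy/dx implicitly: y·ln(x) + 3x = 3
Apply d/dx to both sides, remembering that y depends on x. Each occurrence of y therefore brings in a y' = dy/dx via the chain rule.

With F(x, y) equal to the left-hand side minus the right, differentiate F term by term:
  d/dx[3x] = 3
  d/dx[y·ln(x)] = y'·ln(x) + y/x
  d/dx[-3] = 0
Adding these up, d/dx[F] = 0 becomes
  (3 + y/x) + (ln(x))·y' = 0,
so isolating y',
  dy/dx = -(3 + y/x)/(ln(x))
        = -((3x + y)/x)/(ln(x)) = (-3x - y)/(x·ln(x))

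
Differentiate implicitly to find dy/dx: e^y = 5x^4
Differentiate both sides with respect to x, treating y as y(x). By the chain rule, any term containing y contributes a factor of y' = dy/dx when we differentiate it.

Move every term to one side and write the relation as F(x, y) = 0. Term by term,
  d/dx[-5x^4] = -20x^3
  d/dx[e^(y)] = y'·e^(y)

The pieces without y' make up ∂F/∂x and the coefficient of y' is ∂F/∂y:
  ∂F/∂x = -20x^3,
  ∂F/∂y = e^(y).

Since d/dx[F] = ∂F/∂x + (∂F/∂y)·y' = 0, solve for y':
  (∂F/∂y)·y' = -∂F/∂x
  dy/dx = -(∂F/∂x)/(∂F/∂y) = -(-20x^3)/(e^(y)) = 20x^3e^(-y)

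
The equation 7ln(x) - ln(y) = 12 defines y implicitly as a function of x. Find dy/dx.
Differentiate both sides with respect to x, treating y as y(x). By the chain rule, any term containing y contributes a factor of y' = dy/dx when we differentiate it.

Move every term to one side and write the relation as F(x, y) = 0. Term by term,
  d/dx[7ln(x)] = 7/x
  d/dx[-ln(y)] = -y'/y
  d/dx[-12] = 0

The pieces without y' make up ∂F/∂x and the coefficient of y' is ∂F/∂y:
  ∂F/∂x = 7/x,
  ∂F/∂y = -1/y.

Since d/dx[F] = ∂F/∂x + (∂F/∂y)·y' = 0, solve for y':
  (∂F/∂y)·y' = -∂F/∂x
  dy/dx = -(∂F/∂x)/(∂F/∂y) = -(7/x)/(-1/y) = 7y/x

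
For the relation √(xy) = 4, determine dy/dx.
Take d/dx of both sides. Since y is implicitly a function of x, the chain rule attaches a y' = dy/dx factor whenever we differentiate through y.

Set F(x, y) = (left side) − (right side), so the curve is F = 0. Differentiating each term of F:
  d/dx[√(xy)] = √(xy)(x·y'/2 + y/2)/(xy)
  d/dx[-4] = 0

Collecting, the y'-free part is the partial derivative in x and the y' coefficient is the partial derivative in y:
  ∂F/∂x = √(xy)/(2x)
  ∂F/∂y = √(xy)/(2y)

so d/dx[F(x, y(x))] = ∂F/∂x + (∂F/∂y)·y' = 0. Rearranging,
  dy/dx = -(∂F/∂x)/(∂F/∂y) = -(√(xy)/(2x))/(√(xy)/(2y)) = -y/x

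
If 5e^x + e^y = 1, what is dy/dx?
Take d/dx of both sides. Since y is implicitly a function of x, the chain rule attaches a y' = dy/dx factor whenever we differentiate through y.

Set F(x, y) = (left side) − (right side), so the curve is F = 0. Differentiating each term of F:
  d/dx[5e^(x)] = 5e^(x)
  d/dx[e^(y)] = y'·e^(y)
  d/dx[-1] = 0

Collecting, the y'-free part is the partial derivative in x and the y' coefficient is the partial derivative in y:
  ∂F/∂x = 5e^(x)
  ∂F/∂y = e^(y)

so d/dx[F(x, y(x))] = ∂F/∂x + (∂F/∂y)·y' = 0. Rearranging,
  dy/dx = -(∂F/∂x)/(∂F/∂y) = -(5e^(x))/(e^(y)) = -5e^(x - y)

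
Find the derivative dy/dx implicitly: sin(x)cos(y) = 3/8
Take d/dx of both sides. Since y is implicitly a function of x, the chain rule attaches a y' = dy/dx factor whenever we differentiate through y.

Set F(x, y) = (left side) − (right side), so the curve is F = 0. Differentiating each term of F:
  d/dx[sin(x)·cos(y)] = -y'·sin(x)·sin(y) + cos(x)·cos(y)
  d/dx[-3/8] = 0

Collecting, the y'-free part is the partial derivative in x and the y' coefficient is the partial derivative in y:
  ∂F/∂x = cos(x)·cos(y)
  ∂F/∂y = -sin(x)·sin(y)

so d/dx[F(x, y(x))] = ∂F/∂x + (∂F/∂y)·y' = 0. Rearranging,
  dy/dx = -(∂F/∂x)/(∂F/∂y) = -(cos(x)·cos(y))/(-sin(x)·sin(y)) = 1/(tan(x)·tan(y))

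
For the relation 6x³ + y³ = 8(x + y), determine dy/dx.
Apply d/dx to both sides, remembering that y depends on x. Each occurrence of y therefore brings in a y' = dy/dx via the chain rule.

With F(x, y) equal to the left-hand side minus the right, differentiate F term by term:
  d/dx[6x^3] = 18x^2
  d/dx[-8x] = -8
  d/dx[y^3] = 3y^2·y'
  d/dx[-8y] = -8·y'
Adding these up, d/dx[F] = 0 becomes
  (18x^2 - 8) + (3y^2 - 8)·y' = 0,
so isolating y',
  dy/dx = -(18x^2 - 8)/(3y^2 - 8) = 2(4 - 9x^2)/(3y^2 - 8)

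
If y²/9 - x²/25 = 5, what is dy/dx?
Take d/dx of both sides. Since y is implicitly a function of x, the chain rule attaches a y' = dy/dx factor whenever we differentiate through y.

Set F(x, y) = (left side) − (right side), so the curve is F = 0. Differentiating each term of F:
  d/dx[-x^2/25] = -2x/25
  d/dx[y^2/9] = 2y·y'/9
  d/dx[-5] = 0

Collecting, the y'-free part is the partial derivative in x and the y' coefficient is the partial derivative in y:
  ∂F/∂x = -2x/25
  ∂F/∂y = 2y/9

so d/dx[F(x, y(x))] = ∂F/∂x + (∂F/∂y)·y' = 0. Rearranging,
  dy/dx = -(∂F/∂x)/(∂F/∂y) = -(-2x/25)/(2y/9) = 9x/(25y)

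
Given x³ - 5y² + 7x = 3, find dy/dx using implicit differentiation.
Differentiate the relation implicitly: treat y = y(x) and apply the chain rule, so every y-derivative picks up a y' = dy/dx factor.

With everything moved to the left-hand side, differentiate term by term:
  d/dx[x^3] = 3x^2
  d/dx[7x] = 7
  d/dx[-5y^2] = -10y·y'
  d/dx[-3] = 0

Separating the contributions that come from x directly and those that come through y:
  without y':      3x^2 + 7
  multiplying y':  -10y

so (3x^2 + 7) + (-10y)·y' = 0, and therefore
  dy/dx = -(3x^2 + 7)/(-10y) = (3x^2 + 7)/(10y)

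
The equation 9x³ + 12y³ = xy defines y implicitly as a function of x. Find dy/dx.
Take d/dx of both sides. Since y is implicitly a function of x, the chain rule attaches a y' = dy/dx factor whenever we differentiate through y.

Set F(x, y) = (left side) − (right side), so the curve is F = 0. Differentiating each term of F:
  d/dx[9x^3] = 27x^2
  d/dx[-xy] = -x·y' - y
  d/dx[12y^3] = 36y^2·y'

Collecting, the y'-free part is the partial derivative in x and the y' coefficient is the partial derivative in y:
  ∂F/∂x = 27x^2 - y
  ∂F/∂y = -x + 36y^2

so d/dx[F(x, y(x))] = ∂F/∂x + (∂F/∂y)·y' = 0. Rearranging,
  dy/dx = -(∂F/∂x)/(∂F/∂y) = -(27x^2 - y)/(-x + 36y^2) = (27x^2 - y)/(x - 36y^2)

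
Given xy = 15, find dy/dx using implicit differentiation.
Differentiate both sides with respect to x, treating y as y(x). By the chain rule, any term containing y contributes a factor of y' = dy/dx when we differentiate it.

Move every term to one side and write the relation as F(x, y) = 0. Term by term,
  d/dx[xy] = x·y' + y
  d/dx[-15] = 0

The pieces without y' make up ∂F/∂x and the coefficient of y' is ∂F/∂y:
  ∂F/∂x = y,
  ∂F/∂y = x.

Since d/dx[F] = ∂F/∂x + (∂F/∂y)·y' = 0, solve for y':
  (∂F/∂y)·y' = -∂F/∂x
  dy/dx = -(∂F/∂x)/(∂F/∂y) = -(y)/(x) = -y/x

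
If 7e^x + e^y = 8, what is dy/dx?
Take d/dx of both sides. Since y is implicitly a function of x, the chain rule attaches a y' = dy/dx factor whenever we differentiate through y.

Set F(x, y) = (left side) − (right side), so the curve is F = 0. Differentiating each term of F:
  d/dx[7e^(x)] = 7e^(x)
  d/dx[e^(y)] = y'·e^(y)
  d/dx[-8] = 0

Collecting, the y'-free part is the partial derivative in x and the y' coefficient is the partial derivative in y:
  ∂F/∂x = 7e^(x)
  ∂F/∂y = e^(y)

so d/dx[F(x, y(x))] = ∂F/∂x + (∂F/∂y)·y' = 0. Rearranging,
  dy/dx = -(∂F/∂x)/(∂F/∂y) = -(7e^(x))/(e^(y)) = -7e^(x - y)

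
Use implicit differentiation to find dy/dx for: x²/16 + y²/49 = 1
Apply d/dx to both sides, remembering that y depends on x. Each occurrence of y therefore brings in a y' = dy/dx via the chain rule.

With F(x, y) equal to the left-hand side minus the right, differentiate F term by term:
  d/dx[x^2/16] = x/8
  d/dx[y^2/49] = 2y·y'/49
  d/dx[-1] = 0
Adding these up, d/dx[F] = 0 becomes
  (x/8) + (2y/49)·y' = 0,
so isolating y',
  dy/dx = -(x/8)/(2y/49) = -49x/(16y)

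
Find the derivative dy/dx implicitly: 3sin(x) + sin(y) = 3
Apply d/dx to both sides, remembering that y depends on x. Each occurrence of y therefore brings in a y' = dy/dx via the chain rule.

With F(x, y) equal to the left-hand side minus the right, differentiate F term by term:
  d/dx[3sin(x)] = 3cos(x)
  d/dx[sin(y)] = y'·cos(y)
  d/dx[-3] = 0
Adding these up, d/dx[F] = 0 becomes
  (3cos(x)) + (cos(y))·y' = 0,
so isolating y',
  dy/dx = -(3cos(x))/(cos(y)) = -3cos(x)/cos(y)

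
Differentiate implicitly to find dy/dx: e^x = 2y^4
Differentiate both sides with respect to x, treating y as y(x). By the chain rule, any term containing y contributes a factor of y' = dy/dx when we differentiate it.

Move every term to one side and write the relation as F(x, y) = 0. Term by term,
  d/dx[-2y^4] = -8y^3·y'
  d/dx[e^(x)] = e^(x)

The pieces without y' make up ∂F/∂x and the coefficient of y' is ∂F/∂y:
  ∂F/∂x = e^(x),
  ∂F/∂y = -8y^3.

Since d/dx[F] = ∂F/∂x + (∂F/∂y)·y' = 0, solve for y':
  (∂F/∂y)·y' = -∂F/∂x
  dy/dx = -(∂F/∂x)/(∂F/∂y) = -(e^(x))/(-8y^3) = e^(x)/(8y^3)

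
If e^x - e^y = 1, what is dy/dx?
Differentiate the relation implicitly: treat y = y(x) and apply the chain rule, so every y-derivative picks up a y' = dy/dx factor.

With everything moved to the left-hand side, differentiate term by term:
  d/dx[e^(x)] = e^(x)
  d/dx[-e^(y)] = -y'·e^(y)
  d/dx[-1] = 0

Separating the contributions that come from x directly and those that come through y:
  without y':      e^(x)
  multiplying y':  -e^(y)

so (e^(x)) + (-e^(y))·y' = 0, and therefore
  dy/dx = -(e^(x))/(-e^(y)) = e^(x - y)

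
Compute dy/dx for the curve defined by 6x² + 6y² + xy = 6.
Apply d/dx to both sides, remembering that y depends on x. Each occurrence of y therefore brings in a y' = dy/dx via the chain rule.

With F(x, y) equal to the left-hand side minus the right, differentiate F term by term:
  d/dx[6x^2] = 12x
  d/dx[xy] = x·y' + y
  d/dx[6y^2] = 12y·y'
  d/dx[-6] = 0
Adding these up, d/dx[F] = 0 becomes
  (12x + y) + (x + 12y)·y' = 0,
so isolating y',
  dy/dx = -(12x + y)/(x + 12y) = (-12x - y)/(x + 12y)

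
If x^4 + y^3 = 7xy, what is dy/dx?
Apply d/dx to both sides, remembering that y depends on x. Each occurrence of y therefore brings in a y' = dy/dx via the chain rule.

With F(x, y) equal to the left-hand side minus the right, differentiate F term by term:
  d/dx[x^4] = 4x^3
  d/dx[-7xy] = -7x·y' - 7y
  d/dx[y^3] = 3y^2·y'
Adding these up, d/dx[F] = 0 becomes
  (4x^3 - 7y) + (-7x + 3y^2)·y' = 0,
so isolating y',
  dy/dx = -(4x^3 - 7y)/(-7x + 3y^2) = (4x^3 - 7y)/(7x - 3y^2)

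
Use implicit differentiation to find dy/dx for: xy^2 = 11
Apply d/dx to both sides, remembering that y depends on x. Each occurrence of y therefore brings in a y' = dy/dx via the chain rule.

With F(x, y) equal to the left-hand side minus the right, differentiate F term by term:
  d/dx[xy^2] = 2xy·y' + y^2
  d/dx[-11] = 0
Adding these up, d/dx[F] = 0 becomes
  (y^2) + (2xy)·y' = 0,
so isolating y',
  dy/dx = -(y^2)/(2xy) = -y/(2x)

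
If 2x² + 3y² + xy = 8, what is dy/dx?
Differentiate the relation implicitly: treat y = y(x) and apply the chain rule, so every y-derivative picks up a y' = dy/dx factor.

With everything moved to the left-hand side, differentiate term by term:
  d/dx[2x^2] = 4x
  d/dx[xy] = x·y' + y
  d/dx[3y^2] = 6y·y'
  d/dx[-8] = 0

Separating the contributions that come from x directly and those that come through y:
  without y':      4x + y
  multiplying y':  x + 6y

so (4x + y) + (x + 6y)·y' = 0, and therefore
  dy/dx = -(4x + y)/(x + 6y) = (-4x - y)/(x + 6y)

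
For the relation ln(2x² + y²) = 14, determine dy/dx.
Differentiate the relation implicitly: treat y = y(x) and apply the chain rule, so every y-derivative picks up a y' = dy/dx factor.

With everything moved to the left-hand side, differentiate term by term:
  d/dx[ln(2x^2 + y^2)] = (4x + 2y·y')/(2x^2 + y^2)
  d/dx[-14] = 0

Separating the contributions that come from x directly and those that come through y:
  without y':      4x/(2x^2 + y^2)
  multiplying y':  2y/(2x^2 + y^2)

so (4x/(2x^2 + y^2)) + (2y/(2x^2 + y^2))·y' = 0, and therefore
  dy/dx = -(4x/(2x^2 + y^2))/(2y/(2x^2 + y^2)) = -2x/y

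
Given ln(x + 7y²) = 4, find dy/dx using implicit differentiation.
Take d/dx of both sides. Since y is implicitly a function of x, the chain rule attaches a y' = dy/dx factor whenever we differentiate through y.

Set F(x, y) = (left side) − (right side), so the curve is F = 0. Differentiating each term of F:
  d/dx[ln(x + 7y^2)] = (14y·y' + 1)/(x + 7y^2)
  d/dx[-4] = 0

Collecting, the y'-free part is the partial derivative in x and the y' coefficient is the partial derivative in y:
  ∂F/∂x = 1/(x + 7y^2)
  ∂F/∂y = 14y/(x + 7y^2)

so d/dx[F(x, y(x))] = ∂F/∂x + (∂F/∂y)·y' = 0. Rearranging,
  dy/dx = -(∂F/∂x)/(∂F/∂y) = -(1/(x + 7y^2))/(14y/(x + 7y^2)) = -1/(14y)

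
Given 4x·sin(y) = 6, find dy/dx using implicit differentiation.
Differentiate both sides with respect to x, treating y as y(x). By the chain rule, any term containing y contributes a factor of y' = dy/dx when we differentiate it.

Move every term to one side and write the relation as F(x, y) = 0. Term by term,
  d/dx[4x·sin(y)] = 4x·y'·cos(y) + 4sin(y)
  d/dx[-6] = 0

The pieces without y' make up ∂F/∂x and the coefficient of y' is ∂F/∂y:
  ∂F/∂x = 4sin(y),
  ∂F/∂y = 4x·cos(y).

Since d/dx[F] = ∂F/∂x + (∂F/∂y)·y' = 0, solve for y':
  (∂F/∂y)·y' = -∂F/∂x
  dy/dx = -(∂F/∂x)/(∂F/∂y) = -(4sin(y))/(4x·cos(y)) = -tan(y)/x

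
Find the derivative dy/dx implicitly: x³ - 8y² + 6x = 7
Take d/dx of both sides. Since y is implicitly a function of x, the chain rule attaches a y' = dy/dx factor whenever we differentiate through y.

Set F(x, y) = (left side) − (right side), so the curve is F = 0. Differentiating each term of F:
  d/dx[x^3] = 3x^2
  d/dx[6x] = 6
  d/dx[-8y^2] = -16y·y'
  d/dx[-7] = 0

Collecting, the y'-free part is the partial derivative in x and the y' coefficient is the partial derivative in y:
  ∂F/∂x = 3x^2 + 6
  ∂F/∂y = -16y

so d/dx[F(x, y(x))] = ∂F/∂x + (∂F/∂y)·y' = 0. Rearranging,
  dy/dx = -(∂F/∂x)/(∂F/∂y) = -(3x^2 + 6)/(-16y) = 3(x^2 + 2)/(16y)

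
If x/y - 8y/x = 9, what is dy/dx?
Take d/dx of both sides. Since y is implicitly a function of x, the chain rule attaches a y' = dy/dx factor whenever we differentiate through y.

Set F(x, y) = (left side) − (right side), so the curve is F = 0. Differentiating each term of F:
  d/dx[x/y] = -x·y'/y^2 + 1/y
  d/dx[-8y/x] = -8·y'/x + 8y/x^2
  d/dx[-9] = 0

Collecting, the y'-free part is the partial derivative in x and the y' coefficient is the partial derivative in y:
  ∂F/∂x = 1/y + 8y/x^2
  ∂F/∂y = -x/y^2 - 8/x

so d/dx[F(x, y(x))] = ∂F/∂x + (∂F/∂y)·y' = 0. Rearranging,
  dy/dx = -(∂F/∂x)/(∂F/∂y) = -(1/y + 8y/x^2)/(-x/y^2 - 8/x)
        = -((x^2 + 8y^2)/(x^2y))/(-(x^2 + 8y^2)/(xy^2)) = y/x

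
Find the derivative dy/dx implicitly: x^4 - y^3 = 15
Differentiate both sides with respect to x, treating y as y(x). By the chain rule, any term containing y contributes a factor of y' = dy/dx when we differentiate it.

Move every term to one side and write the relation as F(x, y) = 0. Term by term,
  d/dx[x^4] = 4x^3
  d/dx[-y^3] = -3y^2·y'
  d/dx[-15] = 0

The pieces without y' make up ∂F/∂x and the coefficient of y' is ∂F/∂y:
  ∂F/∂x = 4x^3,
  ∂F/∂y = -3y^2.

Since d/dx[F] = ∂F/∂x + (∂F/∂y)·y' = 0, solve for y':
  (∂F/∂y)·y' = -∂F/∂x
  dy/dx = -(∂F/∂x)/(∂F/∂y) = -(4x^3)/(-3y^2) = 4x^3/(3y^2)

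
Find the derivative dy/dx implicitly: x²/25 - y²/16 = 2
Take d/dx of both sides. Since y is implicitly a function of x, the chain rule attaches a y' = dy/dx factor whenever we differentiate through y.

Set F(x, y) = (left side) − (right side), so the curve is F = 0. Differentiating each term of F:
  d/dx[x^2/25] = 2x/25
  d/dx[-y^2/16] = -y·y'/8
  d/dx[-2] = 0

Collecting, the y'-free part is the partial derivative in x and the y' coefficient is the partial derivative in y:
  ∂F/∂x = 2x/25
  ∂F/∂y = -y/8

so d/dx[F(x, y(x))] = ∂F/∂x + (∂F/∂y)·y' = 0. Rearranging,
  dy/dx = -(∂F/∂x)/(∂F/∂y) = -(2x/25)/(-y/8) = 16x/(25y)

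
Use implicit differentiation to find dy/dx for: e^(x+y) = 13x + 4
Apply d/dx to both sides, remembering that y depends on x. Each occurrence of y therefore brings in a y' = dy/dx via the chain rule.

With F(x, y) equal to the left-hand side minus the right, differentiate F term by term:
  d/dx[-13x] = -13
  d/dx[e^(x + y)] = (y' + 1)·e^(x + y)
  d/dx[-4] = 0
Adding these up, d/dx[F] = 0 becomes
  (e^(x + y) - 13) + (e^(x + y))·y' = 0,
so isolating y',
  dy/dx = -(e^(x + y) - 13)/(e^(x + y)) = 13e^(-x - y) - 1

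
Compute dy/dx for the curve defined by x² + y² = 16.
Take d/dx of both sides. Since y is implicitly a function of x, the chain rule attaches a y' = dy/dx factor whenever we differentiate through y.

Set F(x, y) = (left side) − (right side), so the curve is F = 0. Differentiating each term of F:
  d/dx[x^2] = 2x
  d/dx[y^2] = 2y·y'
  d/dx[-16] = 0

Collecting, the y'-free part is the partial derivative in x and the y' coefficient is the partial derivative in y:
  ∂F/∂x = 2x
  ∂F/∂y = 2y

so d/dx[F(x, y(x))] = ∂F/∂x + (∂F/∂y)·y' = 0. Rearranging,
  dy/dx = -(∂F/∂x)/(∂F/∂y) = -(2x)/(2y) = -x/y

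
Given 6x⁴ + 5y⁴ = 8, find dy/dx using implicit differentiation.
Take d/dx of both sides. Since y is implicitly a function of x, the chain rule attaches a y' = dy/dx factor whenever we differentiate through y.

Set F(x, y) = (left side) − (right side), so the curve is F = 0. Differentiating each term of F:
  d/dx[6x^4] = 24x^3
  d/dx[5y^4] = 20y^3·y'
  d/dx[-8] = 0

Collecting, the y'-free part is the partial derivative in x and the y' coefficient is the partial derivative in y:
  ∂F/∂x = 24x^3
  ∂F/∂y = 20y^3

so d/dx[F(x, y(x))] = ∂F/∂x + (∂F/∂y)·y' = 0. Rearranging,
  dy/dx = -(∂F/∂x)/(∂F/∂y) = -(24x^3)/(20y^3) = -6x^3/(5y^3)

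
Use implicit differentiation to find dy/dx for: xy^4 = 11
Differentiate both sides with respect to x, treating y as y(x). By the chain rule, any term containing y contributes a factor of y' = dy/dx when we differentiate it.

Move every term to one side and write the relation as F(x, y) = 0. Term by term,
  d/dx[xy^4] = 4xy^3·y' + y^4
  d/dx[-11] = 0

The pieces without y' make up ∂F/∂x and the coefficient of y' is ∂F/∂y:
  ∂F/∂x = y^4,
  ∂F/∂y = 4xy^3.

Since d/dx[F] = ∂F/∂x + (∂F/∂y)·y' = 0, solve for y':
  (∂F/∂y)·y' = -∂F/∂x
  dy/dx = -(∂F/∂x)/(∂F/∂y) = -(y^4)/(4xy^3) = -y/(4x)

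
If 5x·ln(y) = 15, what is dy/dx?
Apply d/dx to both sides, remembering that y depends on x. Each occurrence of y therefore brings in a y' = dy/dx via the chain rule.

With F(x, y) equal to the left-hand side minus the right, differentiate F term by term:
  d/dx[5x·ln(y)] = 5x·y'/y + 5ln(y)
  d/dx[-15] = 0
Adding these up, d/dx[F] = 0 becomes
  (5ln(y)) + (5x/y)·y' = 0,
so isolating y',
  dy/dx = -(5ln(y))/(5x/y) = -y·ln(y)/x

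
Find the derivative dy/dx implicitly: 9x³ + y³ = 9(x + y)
Apply d/dx to both sides, remembering that y depends on x. Each occurrence of y therefore brings in a y' = dy/dx via the chain rule.

With F(x, y) equal to the left-hand side minus the right, differentiate F term by term:
  d/dx[9x^3] = 27x^2
  d/dx[-9x] = -9
  d/dx[y^3] = 3y^2·y'
  d/dx[-9y] = -9·y'
Adding these up, d/dx[F] = 0 becomes
  (27x^2 - 9) + (3y^2 - 9)·y' = 0,
so isolating y',
  dy/dx = -(27x^2 - 9)/(3y^2 - 9) = 3(1 - 3x^2)/(y^2 - 3)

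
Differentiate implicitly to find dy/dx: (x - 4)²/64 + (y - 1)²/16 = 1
Differentiate both sides with respect to x, treating y as y(x). By the chain rule, any term containing y contributes a factor of y' = dy/dx when we differentiate it.

Move every term to one side and write the relation as F(x, y) = 0. Term by term,
  d/dx[(x - 4)^2/64] = x/32 - 1/8
  d/dx[(y - 1)^2/16] = y'(y - 1)/8
  d/dx[-1] = 0

The pieces without y' make up ∂F/∂x and the coefficient of y' is ∂F/∂y:
  ∂F/∂x = x/32 - 1/8,
  ∂F/∂y = y/8 - 1/8.

Since d/dx[F] = ∂F/∂x + (∂F/∂y)·y' = 0, solve for y':
  (∂F/∂y)·y' = -∂F/∂x
  dy/dx = -(∂F/∂x)/(∂F/∂y) = -(x/32 - 1/8)/(y/8 - 1/8)
        = -((x - 4)/32)/((y - 1)/8) = (4 - x)/(4(y - 1))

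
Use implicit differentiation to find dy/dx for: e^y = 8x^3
Differentiate the relation implicitly: treat y = y(x) and apply the chain rule, so every y-derivative picks up a y' = dy/dx factor.

With everything moved to the left-hand side, differentiate term by term:
  d/dx[-8x^3] = -24x^2
  d/dx[e^(y)] = y'·e^(y)

Separating the contributions that come from x directly and those that come through y:
  without y':      -24x^2
  multiplying y':  e^(y)

so (-24x^2) + (e^(y))·y' = 0, and therefore
  dy/dx = -(-24x^2)/(e^(y)) = 24x^2e^(-y)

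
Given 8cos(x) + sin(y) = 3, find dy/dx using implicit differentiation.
Take d/dx of both sides. Since y is implicitly a function of x, the chain rule attaches a y' = dy/dx factor whenever we differentiate through y.

Set F(x, y) = (left side) − (right side), so the curve is F = 0. Differentiating each term of F:
  d/dx[sin(y)] = y'·cos(y)
  d/dx[8cos(x)] = -8sin(x)
  d/dx[-3] = 0

Collecting, the y'-free part is the partial derivative in x and the y' coefficient is the partial derivative in y:
  ∂F/∂x = -8sin(x)
  ∂F/∂y = cos(y)

so d/dx[F(x, y(x))] = ∂F/∂x + (∂F/∂y)·y' = 0. Rearranging,
  dy/dx = -(∂F/∂x)/(∂F/∂y) = -(-8sin(x))/(cos(y)) = 8sin(x)/cos(y)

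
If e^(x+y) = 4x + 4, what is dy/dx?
Differentiate both sides with respect to x, treating y as y(x). By the chain rule, any term containing y contributes a factor of y' = dy/dx when we differentiate it.

Move every term to one side and write the relation as F(x, y) = 0. Term by term,
  d/dx[-4x] = -4
  d/dx[e^(x + y)] = (y' + 1)·e^(x + y)
  d/dx[-4] = 0

The pieces without y' make up ∂F/∂x and the coefficient of y' is ∂F/∂y:
  ∂F/∂x = e^(x + y) - 4,
  ∂F/∂y = e^(x + y).

Since d/dx[F] = ∂F/∂x + (∂F/∂y)·y' = 0, solve for y':
  (∂F/∂y)·y' = -∂F/∂x
  dy/dx = -(∂F/∂x)/(∂F/∂y) = -(e^(x + y) - 4)/(e^(x + y)) = 4e^(-x - y) - 1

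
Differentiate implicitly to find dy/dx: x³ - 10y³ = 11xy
Differentiate the relation implicitly: treat y = y(x) and apply the chain rule, so every y-derivative picks up a y' = dy/dx factor.

With everything moved to the left-hand side, differentiate term by term:
  d/dx[x^3] = 3x^2
  d/dx[-11xy] = -11x·y' - 11y
  d/dx[-10y^3] = -30y^2·y'

Separating the contributions that come from x directly and those that come through y:
  without y':      3x^2 - 11y
  multiplying y':  -11x - 30y^2

so (3x^2 - 11y) + (-11x - 30y^2)·y' = 0, and therefore
  dy/dx = -(3x^2 - 11y)/(-11x - 30y^2) = (3x^2 - 11y)/(11x + 30y^2)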